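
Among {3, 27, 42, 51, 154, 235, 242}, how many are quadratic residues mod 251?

4

(3/251) = +1 → QR.
(27/251) = +1 → QR.
(42/251) = -1 → non-residue.
(51/251) = +1 → QR.
(154/251) = +1 → QR.
(235/251) = -1 → non-residue.
(242/251) = -1 → non-residue.
Total quadratic residues among the 7: 4.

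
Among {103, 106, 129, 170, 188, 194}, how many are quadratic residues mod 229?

2

(103/229) = +1 → QR.
(106/229) = -1 → non-residue.
(129/229) = +1 → QR.
(170/229) = -1 → non-residue.
(188/229) = -1 → non-residue.
(194/229) = -1 → non-residue.
Total quadratic residues among the 6: 2.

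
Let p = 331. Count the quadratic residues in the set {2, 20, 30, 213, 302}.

(2/331) = -1 → non-residue.
(20/331) = +1 → QR.
(30/331) = +1 → QR.
(213/331) = -1 → non-residue.
(302/331) = +1 → QR.
Total quadratic residues among the 5: 3.

3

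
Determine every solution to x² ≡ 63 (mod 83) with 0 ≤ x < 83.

35, 48

Since 83 ≡ 3 (mod 4), a square root of 63 is 63^((83+1)/4) = 63^21 mod 83.
Repeated squaring: 63^2≡68, 63^4≡59, 63^8≡78, 63^16≡25 (mod 83).
63^21 = 63^(16+4+1) ≡ 48 (mod 83).
Check: 48² = 2304 ≡ 63 (mod 83). The two roots are 35 and 48.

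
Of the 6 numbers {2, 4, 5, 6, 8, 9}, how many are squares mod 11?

3

(2/11) = -1 → non-residue.
(4/11) = +1 → QR.
(5/11) = +1 → QR.
(6/11) = -1 → non-residue.
(8/11) = -1 → non-residue.
(9/11) = +1 → QR.
Total quadratic residues among the 6: 3.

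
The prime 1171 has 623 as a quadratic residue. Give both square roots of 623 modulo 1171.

Since 1171 ≡ 3 (mod 4), a square root of 623 is 623^((1171+1)/4) = 623^293 mod 1171.
Repeated squaring: 623^2≡528, 623^4≡86, 623^8≡370, 623^16≡1064, 623^32≡910, 623^64≡203, 623^128≡224, 623^256≡994 (mod 1171).
623^293 = 623^(256+32+4+1) ≡ 166 (mod 1171).
Check: 166² = 27556 ≡ 623 (mod 1171). The two roots are 166 and 1005.

166, 1005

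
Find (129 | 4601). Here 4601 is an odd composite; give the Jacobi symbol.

Reciprocity: 129 ≡ 1 and 4601 ≡ 1 (mod 4), so (129/4601) = +(4601/129).
Reduce top mod 129: now compute (86/129).
Pull out 2: since 129 ≡ 1 (mod 8), (2/129) = +1.
Reciprocity: 43 ≡ 3 and 129 ≡ 1 (mod 4), so (43/129) = +(129/43).
Reduce top mod 43: now compute (0/43).
Top reduces to 0: gcd > 1, so the symbol is 0.

0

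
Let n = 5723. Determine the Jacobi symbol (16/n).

1

Pull out 2^4: since 5723 ≡ 3 (mod 8), (2/5723) = -1, so (2/5723)^4 = +1.
Reached (1/5723) = 1. Collecting the sign flips along the way, the symbol is +1.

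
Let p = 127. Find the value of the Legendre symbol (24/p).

Euler's criterion: (24/127) ≡ 24^63 (mod 127).
24^2 ≡ 68 (mod 127)
24^4 ≡ 52 (mod 127)
24^8 ≡ 37 (mod 127)
24^16 ≡ 99 (mod 127)
24^32 ≡ 22 (mod 127)
24^63 = 24^(32+16+8+4+2+1) ≡ 126 (mod 127).
Result is 126 ≡ −1, so (24/127) = −1.

-1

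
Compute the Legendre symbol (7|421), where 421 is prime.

1

Reciprocity: 7 ≡ 3 and 421 ≡ 1 (mod 4), so (7/421) = +(421/7).
Reduce top mod 7: now compute (1/7).
Reached (1/7) = 1. Collecting the sign flips along the way, the symbol is +1.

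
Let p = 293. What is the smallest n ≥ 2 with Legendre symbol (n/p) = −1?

(2/293) = −1, so 2 is the smallest positive non-residue mod 293.

2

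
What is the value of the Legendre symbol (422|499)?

Euler's criterion: (422/499) ≡ 422^249 (mod 499).
422^2 ≡ 440 (mod 499)
422^4 ≡ 487 (mod 499)
422^8 ≡ 144 (mod 499)
422^16 ≡ 277 (mod 499)
422^32 ≡ 382 (mod 499)
422^64 ≡ 216 (mod 499)
422^128 ≡ 249 (mod 499)
422^249 = 422^(128+64+32+16+8+1) ≡ 498 (mod 499).
Result is 498 ≡ −1, so (422/499) = −1.

-1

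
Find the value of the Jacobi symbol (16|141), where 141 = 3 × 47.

1

Pull out 2^4: since 141 ≡ 5 (mod 8), (2/141) = -1, so (2/141)^4 = +1.
Reached (1/141) = 1. Collecting the sign flips along the way, the symbol is +1.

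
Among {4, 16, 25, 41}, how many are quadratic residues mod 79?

(4/79) = +1 → QR.
(16/79) = +1 → QR.
(25/79) = +1 → QR.
(41/79) = -1 → non-residue.
Total quadratic residues among the 4: 3.

3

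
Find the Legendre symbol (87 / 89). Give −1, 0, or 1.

1

Euler's criterion: (87/89) ≡ 87^44 (mod 89).
87^2 ≡ 4 (mod 89)
87^4 ≡ 16 (mod 89)
87^8 ≡ 78 (mod 89)
87^16 ≡ 32 (mod 89)
87^32 ≡ 45 (mod 89)
87^44 = 87^(32+8+4) ≡ 1 (mod 89).
Result is 1, so (87/89) = 1.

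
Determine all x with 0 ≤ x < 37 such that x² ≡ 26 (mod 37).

10, 27

37 ≡ 1 (mod 4), so we find a root by search.
Trying successive values, 10² = 100 ≡ 26 (mod 37). The other root is 37 − 10 = 27.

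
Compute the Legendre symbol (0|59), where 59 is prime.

0

Top reduces to 0: gcd > 1, so the symbol is 0.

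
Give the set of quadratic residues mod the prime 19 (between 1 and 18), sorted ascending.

Square k = 1,…,9 (k and 19−k give the same square):
1²=1, 2²=4, 3²=9, 4²=16, 5²≡6, 6²≡17, 7²≡11, 8²≡7, 9²≡5 (mod 19).
So the quadratic residues mod 19 are {1, 4, 5, 6, 7, 9, 11, 16, 17}.

1, 4, 5, 6, 7, 9, 11, 16, 17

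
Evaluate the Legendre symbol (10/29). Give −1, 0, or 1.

-1

Euler's criterion: (10/29) ≡ 10^14 (mod 29).
10^2 ≡ 13 (mod 29)
10^4 ≡ 24 (mod 29)
10^8 ≡ 25 (mod 29)
10^14 = 10^(8+4+2) ≡ 28 (mod 29).
Result is 28 ≡ −1, so (10/29) = −1.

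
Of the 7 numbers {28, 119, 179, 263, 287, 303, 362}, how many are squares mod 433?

1

(28/433) = -1 → non-residue.
(119/433) = -1 → non-residue.
(179/433) = +1 → QR.
(263/433) = -1 → non-residue.
(287/433) = -1 → non-residue.
(303/433) = -1 → non-residue.
(362/433) = -1 → non-residue.
Total quadratic residues among the 7: 1.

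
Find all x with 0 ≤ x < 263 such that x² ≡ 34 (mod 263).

Since 263 ≡ 3 (mod 4), a square root of 34 is 34^((263+1)/4) = 34^66 mod 263.
Repeated squaring: 34^2≡104, 34^4≡33, 34^8≡37, 34^16≡54, 34^32≡23, 34^64≡3 (mod 263).
34^66 = 34^(64+2) ≡ 49 (mod 263).
Check: 49² = 2401 ≡ 34 (mod 263). The two roots are 49 and 214.

49, 214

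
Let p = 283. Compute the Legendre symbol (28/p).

Euler's criterion: (28/283) ≡ 28^141 (mod 283).
28^2 ≡ 218 (mod 283)
28^4 ≡ 263 (mod 283)
28^8 ≡ 117 (mod 283)
28^16 ≡ 105 (mod 283)
28^32 ≡ 271 (mod 283)
28^64 ≡ 144 (mod 283)
28^128 ≡ 77 (mod 283)
28^141 = 28^(128+8+4+1) ≡ 1 (mod 283).
Result is 1, so (28/283) = 1.

1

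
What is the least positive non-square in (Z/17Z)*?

3

(2/17) = +1, so 2 is a residue.
(3/17) = −1, so 3 is the smallest positive non-residue mod 17.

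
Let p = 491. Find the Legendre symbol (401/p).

1

Euler's criterion: (401/491) ≡ 401^245 (mod 491).
401^2 ≡ 244 (mod 491)
401^4 ≡ 125 (mod 491)
401^8 ≡ 404 (mod 491)
401^16 ≡ 204 (mod 491)
401^32 ≡ 372 (mod 491)
401^64 ≡ 413 (mod 491)
401^128 ≡ 192 (mod 491)
401^245 = 401^(128+64+32+16+4+1) ≡ 1 (mod 491).
Result is 1, so (401/491) = 1.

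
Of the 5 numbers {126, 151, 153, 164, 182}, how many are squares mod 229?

3

(126/229) = +1 → QR.
(151/229) = +1 → QR.
(153/229) = +1 → QR.
(164/229) = -1 → non-residue.
(182/229) = -1 → non-residue.
Total quadratic residues among the 5: 3.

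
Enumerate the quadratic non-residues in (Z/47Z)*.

Square k = 1,…,23 (k and 47−k give the same square):
1²=1, 2²=4, 3²=9, 4²=16, 5²=25, 6²=36, 7²≡2, 8²≡17, 9²≡34, 10²≡6, 11²≡27, 12²≡3, 13²≡28, 14²≡8, 15²≡37, 16²≡21, 17²≡7, 18²≡42, 19²≡32, 20²≡24, 21²≡18, 22²≡14, 23²≡12 (mod 47).
The residues are {1, 2, 3, 4, 6, 7, 8, 9, 12, 14, 16, 17, 18, 21, 24, 25, 27, 28, 32, 34, 36, 37, 42}; the non-residues are the remaining 23 nonzero classes.

5 10 11 13 15 19 20 22 23 26 29 30 31 33 35 38 39 40 41 43 44 45 46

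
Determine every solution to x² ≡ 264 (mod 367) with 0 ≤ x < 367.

Since 367 ≡ 3 (mod 4), a square root of 264 is 264^((367+1)/4) = 264^92 mod 367.
Repeated squaring: 264^2≡333, 264^4≡55, 264^8≡89, 264^16≡214, 264^32≡288, 264^64≡2 (mod 367).
264^92 = 264^(64+16+8+4) ≡ 224 (mod 367).
Check: 224² = 50176 ≡ 264 (mod 367). The two roots are 143 and 224.

143, 224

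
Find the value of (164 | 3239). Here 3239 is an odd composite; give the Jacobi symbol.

0

Pull out 2^2: since 3239 ≡ 7 (mod 8), (2/3239) = +1, so (2/3239)^2 = +1.
Reciprocity: 41 ≡ 1 and 3239 ≡ 3 (mod 4), so (41/3239) = +(3239/41).
Reduce top mod 41: now compute (0/41).
Top reduces to 0: gcd > 1, so the symbol is 0.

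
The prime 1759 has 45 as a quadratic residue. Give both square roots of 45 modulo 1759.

126, 1633

Since 1759 ≡ 3 (mod 4), a square root of 45 is 45^((1759+1)/4) = 45^440 mod 1759.
Repeated squaring: 45^2≡266, 45^4≡396, 45^8≡265, 45^16≡1624, 45^32≡635, 45^64≡414, 45^128≡773, 45^256≡1228 (mod 1759).
45^440 = 45^(256+128+32+16+8) ≡ 1633 (mod 1759).
Check: 1633² = 2666689 ≡ 45 (mod 1759). The two roots are 126 and 1633.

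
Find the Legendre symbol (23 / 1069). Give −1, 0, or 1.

-1

Euler's criterion: (23/1069) ≡ 23^534 (mod 1069).
23^2 ≡ 529 (mod 1069)
23^4 ≡ 832 (mod 1069)
23^8 ≡ 581 (mod 1069)
23^16 ≡ 826 (mod 1069)
23^32 ≡ 254 (mod 1069)
23^64 ≡ 376 (mod 1069)
23^128 ≡ 268 (mod 1069)
23^256 ≡ 201 (mod 1069)
23^512 ≡ 848 (mod 1069)
23^534 = 23^(512+16+4+2) ≡ 1068 (mod 1069).
Result is 1068 ≡ −1, so (23/1069) = −1.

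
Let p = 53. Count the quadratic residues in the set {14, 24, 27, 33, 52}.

2

(14/53) = -1 → non-residue.
(24/53) = +1 → QR.
(27/53) = -1 → non-residue.
(33/53) = -1 → non-residue.
(52/53) = +1 → QR.
Total quadratic residues among the 5: 2.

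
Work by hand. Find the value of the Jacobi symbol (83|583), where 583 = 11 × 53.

1

Reciprocity: 83 ≡ 3 and 583 ≡ 3 (mod 4), so (83/583) = −(583/83).
Reduce top mod 83: now compute (2/83).
Pull out 2: since 83 ≡ 3 (mod 8), (2/83) = -1.
Reached (1/83) = 1. Collecting the sign flips along the way, the symbol is +1.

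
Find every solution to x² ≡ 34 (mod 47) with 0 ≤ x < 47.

9, 38

Since 47 ≡ 3 (mod 4), a square root of 34 is 34^((47+1)/4) = 34^12 mod 47.
Repeated squaring: 34^2≡28, 34^4≡32, 34^8≡37 (mod 47).
34^12 = 34^(8+4) ≡ 9 (mod 47).
Check: 9² = 81 ≡ 34 (mod 47). The two roots are 9 and 38.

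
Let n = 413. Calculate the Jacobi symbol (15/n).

1

Reciprocity: 15 ≡ 3 and 413 ≡ 1 (mod 4), so (15/413) = +(413/15).
Reduce top mod 15: now compute (8/15).
Pull out 2^3: since 15 ≡ 7 (mod 8), (2/15) = +1, so (2/15)^3 = +1.
Reached (1/15) = 1. Collecting the sign flips along the way, the symbol is +1.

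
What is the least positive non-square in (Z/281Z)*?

(2/281) = +1, so 2 is a residue.
(3/281) = −1, so 3 is the smallest positive non-residue mod 281.

3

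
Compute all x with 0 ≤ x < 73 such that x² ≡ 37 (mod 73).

16, 57

73 ≡ 1 (mod 4), so we find a root by search.
Trying successive values, 16² = 256 ≡ 37 (mod 73). The other root is 73 − 16 = 57.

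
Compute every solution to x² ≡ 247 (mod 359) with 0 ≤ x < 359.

49, 310

Since 359 ≡ 3 (mod 4), a square root of 247 is 247^((359+1)/4) = 247^90 mod 359.
Repeated squaring: 247^2≡338, 247^4≡82, 247^8≡262, 247^16≡75, 247^32≡240, 247^64≡160 (mod 359).
247^90 = 247^(64+16+8+2) ≡ 49 (mod 359).
Check: 49² = 2401 ≡ 247 (mod 359). The two roots are 49 and 310.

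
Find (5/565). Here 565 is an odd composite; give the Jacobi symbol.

0

Reciprocity: 5 ≡ 1 and 565 ≡ 1 (mod 4), so (5/565) = +(565/5).
Reduce top mod 5: now compute (0/5).
Top reduces to 0: gcd > 1, so the symbol is 0.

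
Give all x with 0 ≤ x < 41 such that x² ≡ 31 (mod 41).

41 ≡ 1 (mod 4), so we find a root by search.
Trying successive values, 20² = 400 ≡ 31 (mod 41). The other root is 41 − 20 = 21.

20, 21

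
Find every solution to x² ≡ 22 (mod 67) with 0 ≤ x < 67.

Since 67 ≡ 3 (mod 4), a square root of 22 is 22^((67+1)/4) = 22^17 mod 67.
Repeated squaring: 22^2≡15, 22^4≡24, 22^8≡40, 22^16≡59 (mod 67).
22^17 = 22^(16+1) ≡ 25 (mod 67).
Check: 25² = 625 ≡ 22 (mod 67). The two roots are 25 and 42.

25, 42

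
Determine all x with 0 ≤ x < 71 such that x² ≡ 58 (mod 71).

Since 71 ≡ 3 (mod 4), a square root of 58 is 58^((71+1)/4) = 58^18 mod 71.
Repeated squaring: 58^2≡27, 58^4≡19, 58^8≡6, 58^16≡36 (mod 71).
58^18 = 58^(16+2) ≡ 49 (mod 71).
Check: 49² = 2401 ≡ 58 (mod 71). The two roots are 22 and 49.

22, 49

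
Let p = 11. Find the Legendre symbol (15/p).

First reduce: 15 ≡ 4 (mod 11).
Pull out 2^2: since 11 ≡ 3 (mod 8), (2/11) = -1, so (2/11)^2 = +1.
Reached (1/11) = 1. Collecting the sign flips along the way, the symbol is +1.

1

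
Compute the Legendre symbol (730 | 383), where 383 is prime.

-1

First reduce: 730 ≡ 347 (mod 383).
Reciprocity: 347 ≡ 3 and 383 ≡ 3 (mod 4), so (347/383) = −(383/347).
Reduce top mod 347: now compute (36/347).
Pull out 2^2: since 347 ≡ 3 (mod 8), (2/347) = -1, so (2/347)^2 = +1.
Reciprocity: 9 ≡ 1 and 347 ≡ 3 (mod 4), so (9/347) = +(347/9).
Reduce top mod 9: now compute (5/9).
Reciprocity: 5 ≡ 1 and 9 ≡ 1 (mod 4), so (5/9) = +(9/5).
Reduce top mod 5: now compute (4/5).
Pull out 2^2: since 5 ≡ 5 (mod 8), (2/5) = -1, so (2/5)^2 = +1.
Reached (1/5) = 1. Collecting the sign flips along the way, the symbol is -1.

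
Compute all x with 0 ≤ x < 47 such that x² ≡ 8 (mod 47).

Since 47 ≡ 3 (mod 4), a square root of 8 is 8^((47+1)/4) = 8^12 mod 47.
Repeated squaring: 8^2≡17, 8^4≡7, 8^8≡2 (mod 47).
8^12 = 8^(8+4) ≡ 14 (mod 47).
Check: 14² = 196 ≡ 8 (mod 47). The two roots are 14 and 33.

14, 33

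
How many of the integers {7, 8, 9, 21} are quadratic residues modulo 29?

(7/29) = +1 → QR.
(8/29) = -1 → non-residue.
(9/29) = +1 → QR.
(21/29) = -1 → non-residue.
Total quadratic residues among the 4: 2.

2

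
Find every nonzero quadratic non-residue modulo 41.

Square k = 1,…,20 (k and 41−k give the same square):
1²=1, 2²=4, 3²=9, 4²=16, 5²=25, 6²=36, 7²≡8, 8²≡23, 9²≡40, 10²≡18, 11²≡39, 12²≡21, 13²≡5, 14²≡32, 15²≡20, 16²≡10, 17²≡2, 18²≡37, 19²≡33, 20²≡31 (mod 41).
The residues are {1, 2, 4, 5, 8, 9, 10, 16, 18, 20, 21, 23, 25, 31, 32, 33, 36, 37, 39, 40}; the non-residues are the remaining 20 nonzero classes.

3, 6, 7, 11, 12, 13, 14, 15, 17, 19, 22, 24, 26, 27, 28, 29, 30, 34, 35, 38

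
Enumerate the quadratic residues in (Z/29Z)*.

1, 4, 5, 6, 7, 9, 13, 16, 20, 22, 23, 24, 25, 28

Square k = 1,…,14 (k and 29−k give the same square):
1²=1, 2²=4, 3²=9, 4²=16, 5²=25, 6²≡7, 7²≡20, 8²≡6, 9²≡23, 10²≡13, 11²≡5, 12²≡28, 13²≡24, 14²≡22 (mod 29).
So the quadratic residues mod 29 are {1, 4, 5, 6, 7, 9, 13, 16, 20, 22, 23, 24, 25, 28}.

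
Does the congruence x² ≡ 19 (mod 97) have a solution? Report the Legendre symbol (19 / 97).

Reciprocity: 19 ≡ 3 and 97 ≡ 1 (mod 4), so (19/97) = +(97/19).
Reduce top mod 19: now compute (2/19).
Pull out 2: since 19 ≡ 3 (mod 8), (2/19) = -1.
Reached (1/19) = 1. Collecting the sign flips along the way, the symbol is -1.

-1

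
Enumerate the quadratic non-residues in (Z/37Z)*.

2, 5, 6, 8, 13, 14, 15, 17, 18, 19, 20, 22, 23, 24, 29, 31, 32, 35

Square k = 1,…,18 (k and 37−k give the same square):
1²=1, 2²=4, 3²=9, 4²=16, 5²=25, 6²=36, 7²≡12, 8²≡27, 9²≡7, 10²≡26, 11²≡10, 12²≡33, 13²≡21, 14²≡11, 15²≡3, 16²≡34, 17²≡30, 18²≡28 (mod 37).
The residues are {1, 3, 4, 7, 9, 10, 11, 12, 16, 21, 25, 26, 27, 28, 30, 33, 34, 36}; the non-residues are the remaining 18 nonzero classes.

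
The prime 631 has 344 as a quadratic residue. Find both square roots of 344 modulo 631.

Since 631 ≡ 3 (mod 4), a square root of 344 is 344^((631+1)/4) = 344^158 mod 631.
Repeated squaring: 344^2≡339, 344^4≡79, 344^8≡562, 344^16≡344, 344^32≡339, 344^64≡79, 344^128≡562 (mod 631).
344^158 = 344^(128+16+8+4+2) ≡ 562 (mod 631).
Check: 562² = 315844 ≡ 344 (mod 631). The two roots are 69 and 562.

69, 562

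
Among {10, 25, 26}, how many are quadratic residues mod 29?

1

(10/29) = -1 → non-residue.
(25/29) = +1 → QR.
(26/29) = -1 → non-residue.
Total quadratic residues among the 3: 1.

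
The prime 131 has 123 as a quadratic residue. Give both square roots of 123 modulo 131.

Since 131 ≡ 3 (mod 4), a square root of 123 is 123^((131+1)/4) = 123^33 mod 131.
Repeated squaring: 123^2≡64, 123^4≡35, 123^8≡46, 123^16≡20, 123^32≡7 (mod 131).
123^33 = 123^(32+1) ≡ 75 (mod 131).
Check: 75² = 5625 ≡ 123 (mod 131). The two roots are 56 and 75.

56, 75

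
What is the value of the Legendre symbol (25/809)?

1

Reciprocity: 25 ≡ 1 and 809 ≡ 1 (mod 4), so (25/809) = +(809/25).
Reduce top mod 25: now compute (9/25).
Reciprocity: 9 ≡ 1 and 25 ≡ 1 (mod 4), so (9/25) = +(25/9).
Reduce top mod 9: now compute (7/9).
Reciprocity: 7 ≡ 3 and 9 ≡ 1 (mod 4), so (7/9) = +(9/7).
Reduce top mod 7: now compute (2/7).
Pull out 2: since 7 ≡ 7 (mod 8), (2/7) = +1.
Reached (1/7) = 1. Collecting the sign flips along the way, the symbol is +1.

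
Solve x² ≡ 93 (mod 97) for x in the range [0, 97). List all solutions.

44, 53

97 ≡ 1 (mod 4), so we find a root by search.
Trying successive values, 44² = 1936 ≡ 93 (mod 97). The other root is 97 − 44 = 53.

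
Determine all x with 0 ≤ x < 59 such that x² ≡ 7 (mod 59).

19, 40

Since 59 ≡ 3 (mod 4), a square root of 7 is 7^((59+1)/4) = 7^15 mod 59.
Repeated squaring: 7^2≡49, 7^4≡41, 7^8≡29 (mod 59).
7^15 = 7^(8+4+2+1) ≡ 19 (mod 59).
Check: 19² = 361 ≡ 7 (mod 59). The two roots are 19 and 40.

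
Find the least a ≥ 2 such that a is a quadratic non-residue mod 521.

(2/521) = +1, so 2 is a residue.
(3/521) = −1, so 3 is the smallest positive non-residue mod 521.

3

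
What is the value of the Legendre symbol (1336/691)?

First reduce: 1336 ≡ 645 (mod 691).
Reciprocity: 645 ≡ 1 and 691 ≡ 3 (mod 4), so (645/691) = +(691/645).
Reduce top mod 645: now compute (46/645).
Pull out 2: since 645 ≡ 5 (mod 8), (2/645) = -1.
Reciprocity: 23 ≡ 3 and 645 ≡ 1 (mod 4), so (23/645) = +(645/23).
Reduce top mod 23: now compute (1/23).
Reached (1/23) = 1. Collecting the sign flips along the way, the symbol is -1.

-1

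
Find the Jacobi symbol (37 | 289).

Reciprocity: 37 ≡ 1 and 289 ≡ 1 (mod 4), so (37/289) = +(289/37).
Reduce top mod 37: now compute (30/37).
Pull out 2: since 37 ≡ 5 (mod 8), (2/37) = -1.
Reciprocity: 15 ≡ 3 and 37 ≡ 1 (mod 4), so (15/37) = +(37/15).
Reduce top mod 15: now compute (7/15).
Reciprocity: 7 ≡ 3 and 15 ≡ 3 (mod 4), so (7/15) = −(15/7).
Reduce top mod 7: now compute (1/7).
Reached (1/7) = 1. Collecting the sign flips along the way, the symbol is +1.

1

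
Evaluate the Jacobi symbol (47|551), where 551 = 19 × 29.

-1

Reciprocity: 47 ≡ 3 and 551 ≡ 3 (mod 4), so (47/551) = −(551/47).
Reduce top mod 47: now compute (34/47).
Pull out 2: since 47 ≡ 7 (mod 8), (2/47) = +1.
Reciprocity: 17 ≡ 1 and 47 ≡ 3 (mod 4), so (17/47) = +(47/17).
Reduce top mod 17: now compute (13/17).
Reciprocity: 13 ≡ 1 and 17 ≡ 1 (mod 4), so (13/17) = +(17/13).
Reduce top mod 13: now compute (4/13).
Pull out 2^2: since 13 ≡ 5 (mod 8), (2/13) = -1, so (2/13)^2 = +1.
Reached (1/13) = 1. Collecting the sign flips along the way, the symbol is -1.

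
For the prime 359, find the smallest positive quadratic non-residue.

7

(2/359) = +1, so 2 is a residue.
(3/359) = +1, so 3 is a residue.
(4/359) = +1, so 4 is a residue.
(5/359) = +1, so 5 is a residue.
(6/359) = +1, so 6 is a residue.
(7/359) = −1, so 7 is the smallest positive non-residue mod 359.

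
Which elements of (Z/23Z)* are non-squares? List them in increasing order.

5, 7, 10, 11, 14, 15, 17, 19, 20, 21, 22

Square k = 1,…,11 (k and 23−k give the same square):
1²=1, 2²=4, 3²=9, 4²=16, 5²≡2, 6²≡13, 7²≡3, 8²≡18, 9²≡12, 10²≡8, 11²≡6 (mod 23).
The residues are {1, 2, 3, 4, 6, 8, 9, 12, 13, 16, 18}; the non-residues are the remaining 11 nonzero classes.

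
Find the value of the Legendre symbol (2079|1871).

1

First reduce: 2079 ≡ 208 (mod 1871).
Pull out 2^4: since 1871 ≡ 7 (mod 8), (2/1871) = +1, so (2/1871)^4 = +1.
Reciprocity: 13 ≡ 1 and 1871 ≡ 3 (mod 4), so (13/1871) = +(1871/13).
Reduce top mod 13: now compute (12/13).
Pull out 2^2: since 13 ≡ 5 (mod 8), (2/13) = -1, so (2/13)^2 = +1.
Reciprocity: 3 ≡ 3 and 13 ≡ 1 (mod 4), so (3/13) = +(13/3).
Reduce top mod 3: now compute (1/3).
Reached (1/3) = 1. Collecting the sign flips along the way, the symbol is +1.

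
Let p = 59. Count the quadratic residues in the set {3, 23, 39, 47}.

1

(3/59) = +1 → QR.
(23/59) = -1 → non-residue.
(39/59) = -1 → non-residue.
(47/59) = -1 → non-residue.
Total quadratic residues among the 4: 1.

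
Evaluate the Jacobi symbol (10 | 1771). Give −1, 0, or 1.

-1

Pull out 2: since 1771 ≡ 3 (mod 8), (2/1771) = -1.
Reciprocity: 5 ≡ 1 and 1771 ≡ 3 (mod 4), so (5/1771) = +(1771/5).
Reduce top mod 5: now compute (1/5).
Reached (1/5) = 1. Collecting the sign flips along the way, the symbol is -1.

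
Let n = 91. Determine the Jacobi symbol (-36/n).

-1

First reduce: -36 ≡ 55 (mod 91).
Reciprocity: 55 ≡ 3 and 91 ≡ 3 (mod 4), so (55/91) = −(91/55).
Reduce top mod 55: now compute (36/55).
Pull out 2^2: since 55 ≡ 7 (mod 8), (2/55) = +1, so (2/55)^2 = +1.
Reciprocity: 9 ≡ 1 and 55 ≡ 3 (mod 4), so (9/55) = +(55/9).
Reduce top mod 9: now compute (1/9).
Reached (1/9) = 1. Collecting the sign flips along the way, the symbol is -1.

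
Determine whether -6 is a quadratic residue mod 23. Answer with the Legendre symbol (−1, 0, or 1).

-1

Euler's criterion: (-6/23) ≡ 17^11 (mod 23).
17^2 ≡ 13 (mod 23)
17^4 ≡ 8 (mod 23)
17^8 ≡ 18 (mod 23)
17^11 = 17^(8+2+1) ≡ 22 (mod 23).
Result is 22 ≡ −1, so (-6/23) = −1.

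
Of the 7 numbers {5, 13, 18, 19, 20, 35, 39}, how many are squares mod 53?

1

(5/53) = -1 → non-residue.
(13/53) = +1 → QR.
(18/53) = -1 → non-residue.
(19/53) = -1 → non-residue.
(20/53) = -1 → non-residue.
(35/53) = -1 → non-residue.
(39/53) = -1 → non-residue.
Total quadratic residues among the 7: 1.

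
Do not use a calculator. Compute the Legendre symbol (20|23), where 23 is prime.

-1

Pull out 2^2: since 23 ≡ 7 (mod 8), (2/23) = +1, so (2/23)^2 = +1.
Reciprocity: 5 ≡ 1 and 23 ≡ 3 (mod 4), so (5/23) = +(23/5).
Reduce top mod 5: now compute (3/5).
Reciprocity: 3 ≡ 3 and 5 ≡ 1 (mod 4), so (3/5) = +(5/3).
Reduce top mod 3: now compute (2/3).
Pull out 2: since 3 ≡ 3 (mod 8), (2/3) = -1.
Reached (1/3) = 1. Collecting the sign flips along the way, the symbol is -1.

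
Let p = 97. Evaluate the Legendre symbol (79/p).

Euler's criterion: (79/97) ≡ 79^48 (mod 97).
79^2 ≡ 33 (mod 97)
79^4 ≡ 22 (mod 97)
79^8 ≡ 96 (mod 97)
79^16 ≡ 1 (mod 97)
79^32 ≡ 1 (mod 97)
79^48 = 79^(32+16) ≡ 1 (mod 97).
Result is 1, so (79/97) = 1.

1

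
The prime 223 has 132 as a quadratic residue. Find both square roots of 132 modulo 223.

32, 191

Since 223 ≡ 3 (mod 4), a square root of 132 is 132^((223+1)/4) = 132^56 mod 223.
Repeated squaring: 132^2≡30, 132^4≡8, 132^8≡64, 132^16≡82, 132^32≡34 (mod 223).
132^56 = 132^(32+16+8) ≡ 32 (mod 223).
Check: 32² = 1024 ≡ 132 (mod 223). The two roots are 32 and 191.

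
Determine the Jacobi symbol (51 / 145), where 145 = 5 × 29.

1

Reciprocity: 51 ≡ 3 and 145 ≡ 1 (mod 4), so (51/145) = +(145/51).
Reduce top mod 51: now compute (43/51).
Reciprocity: 43 ≡ 3 and 51 ≡ 3 (mod 4), so (43/51) = −(51/43).
Reduce top mod 43: now compute (8/43).
Pull out 2^3: since 43 ≡ 3 (mod 8), (2/43) = -1, so (2/43)^3 = -1.
Reached (1/43) = 1. Collecting the sign flips along the way, the symbol is +1.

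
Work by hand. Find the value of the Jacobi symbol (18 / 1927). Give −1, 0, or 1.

1

Pull out 2: since 1927 ≡ 7 (mod 8), (2/1927) = +1.
Reciprocity: 9 ≡ 1 and 1927 ≡ 3 (mod 4), so (9/1927) = +(1927/9).
Reduce top mod 9: now compute (1/9).
Reached (1/9) = 1. Collecting the sign flips along the way, the symbol is +1.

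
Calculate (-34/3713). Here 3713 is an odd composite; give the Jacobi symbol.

-1

First reduce: -34 ≡ 3679 (mod 3713).
Reciprocity: 3679 ≡ 3 and 3713 ≡ 1 (mod 4), so (3679/3713) = +(3713/3679).
Reduce top mod 3679: now compute (34/3679).
Pull out 2: since 3679 ≡ 7 (mod 8), (2/3679) = +1.
Reciprocity: 17 ≡ 1 and 3679 ≡ 3 (mod 4), so (17/3679) = +(3679/17).
Reduce top mod 17: now compute (7/17).
Reciprocity: 7 ≡ 3 and 17 ≡ 1 (mod 4), so (7/17) = +(17/7).
Reduce top mod 7: now compute (3/7).
Reciprocity: 3 ≡ 3 and 7 ≡ 3 (mod 4), so (3/7) = −(7/3).
Reduce top mod 3: now compute (1/3).
Reached (1/3) = 1. Collecting the sign flips along the way, the symbol is -1.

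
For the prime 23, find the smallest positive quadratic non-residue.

(2/23) = +1, so 2 is a residue.
(3/23) = +1, so 3 is a residue.
(4/23) = +1, so 4 is a residue.
(5/23) = −1, so 5 is the smallest positive non-residue mod 23.

5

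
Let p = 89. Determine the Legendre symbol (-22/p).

First reduce: -22 ≡ 67 (mod 89).
Reciprocity: 67 ≡ 3 and 89 ≡ 1 (mod 4), so (67/89) = +(89/67).
Reduce top mod 67: now compute (22/67).
Pull out 2: since 67 ≡ 3 (mod 8), (2/67) = -1.
Reciprocity: 11 ≡ 3 and 67 ≡ 3 (mod 4), so (11/67) = −(67/11).
Reduce top mod 11: now compute (1/11).
Reached (1/11) = 1. Collecting the sign flips along the way, the symbol is +1.

1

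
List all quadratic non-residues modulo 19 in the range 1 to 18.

Square k = 1,…,9 (k and 19−k give the same square):
1²=1, 2²=4, 3²=9, 4²=16, 5²≡6, 6²≡17, 7²≡11, 8²≡7, 9²≡5 (mod 19).
The residues are {1, 4, 5, 6, 7, 9, 11, 16, 17}; the non-residues are the remaining 9 nonzero classes.

2, 3, 8, 10, 12, 13, 14, 15, 18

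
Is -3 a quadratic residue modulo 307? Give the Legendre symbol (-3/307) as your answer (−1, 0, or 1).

Euler's criterion: (-3/307) ≡ 304^153 (mod 307).
304^2 ≡ 9 (mod 307)
304^4 ≡ 81 (mod 307)
304^8 ≡ 114 (mod 307)
304^16 ≡ 102 (mod 307)
304^32 ≡ 273 (mod 307)
304^64 ≡ 235 (mod 307)
304^128 ≡ 272 (mod 307)
304^153 = 304^(128+16+8+1) ≡ 1 (mod 307).
Result is 1, so (-3/307) = 1.

1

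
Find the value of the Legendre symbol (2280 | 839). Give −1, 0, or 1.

First reduce: 2280 ≡ 602 (mod 839).
Pull out 2: since 839 ≡ 7 (mod 8), (2/839) = +1.
Reciprocity: 301 ≡ 1 and 839 ≡ 3 (mod 4), so (301/839) = +(839/301).
Reduce top mod 301: now compute (237/301).
Reciprocity: 237 ≡ 1 and 301 ≡ 1 (mod 4), so (237/301) = +(301/237).
Reduce top mod 237: now compute (64/237).
Pull out 2^6: since 237 ≡ 5 (mod 8), (2/237) = -1, so (2/237)^6 = +1.
Reached (1/237) = 1. Collecting the sign flips along the way, the symbol is +1.

1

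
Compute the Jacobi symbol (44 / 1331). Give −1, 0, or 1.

0

Pull out 2^2: since 1331 ≡ 3 (mod 8), (2/1331) = -1, so (2/1331)^2 = +1.
Reciprocity: 11 ≡ 3 and 1331 ≡ 3 (mod 4), so (11/1331) = −(1331/11).
Reduce top mod 11: now compute (0/11).
Top reduces to 0: gcd > 1, so the symbol is 0.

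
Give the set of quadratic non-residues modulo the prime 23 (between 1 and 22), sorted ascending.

Square k = 1,…,11 (k and 23−k give the same square):
1²=1, 2²=4, 3²=9, 4²=16, 5²≡2, 6²≡13, 7²≡3, 8²≡18, 9²≡12, 10²≡8, 11²≡6 (mod 23).
The residues are {1, 2, 3, 4, 6, 8, 9, 12, 13, 16, 18}; the non-residues are the remaining 11 nonzero classes.

5,7,10,11,14,15,17,19,20,21,22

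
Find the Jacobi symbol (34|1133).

Pull out 2: since 1133 ≡ 5 (mod 8), (2/1133) = -1.
Reciprocity: 17 ≡ 1 and 1133 ≡ 1 (mod 4), so (17/1133) = +(1133/17).
Reduce top mod 17: now compute (11/17).
Reciprocity: 11 ≡ 3 and 17 ≡ 1 (mod 4), so (11/17) = +(17/11).
Reduce top mod 11: now compute (6/11).
Pull out 2: since 11 ≡ 3 (mod 8), (2/11) = -1.
Reciprocity: 3 ≡ 3 and 11 ≡ 3 (mod 4), so (3/11) = −(11/3).
Reduce top mod 3: now compute (2/3).
Pull out 2: since 3 ≡ 3 (mod 8), (2/3) = -1.
Reached (1/3) = 1. Collecting the sign flips along the way, the symbol is +1.

1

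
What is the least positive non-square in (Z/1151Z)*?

13

(2/1151) = +1, so 2 is a residue.
(3/1151) = +1, so 3 is a residue.
(4/1151) = +1, so 4 is a residue.
(5/1151) = +1, so 5 is a residue.
(6/1151) = +1, so 6 is a residue.
(7/1151) = +1, so 7 is a residue.
(8/1151) = +1, so 8 is a residue.
(9/1151) = +1, so 9 is a residue.
(10/1151) = +1, so 10 is a residue.
(11/1151) = +1, so 11 is a residue.
(12/1151) = +1, so 12 is a residue.
(13/1151) = −1, so 13 is the smallest positive non-residue mod 1151.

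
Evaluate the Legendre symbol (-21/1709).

First reduce: -21 ≡ 1688 (mod 1709).
Pull out 2^3: since 1709 ≡ 5 (mod 8), (2/1709) = -1, so (2/1709)^3 = -1.
Reciprocity: 211 ≡ 3 and 1709 ≡ 1 (mod 4), so (211/1709) = +(1709/211).
Reduce top mod 211: now compute (21/211).
Reciprocity: 21 ≡ 1 and 211 ≡ 3 (mod 4), so (21/211) = +(211/21).
Reduce top mod 21: now compute (1/21).
Reached (1/21) = 1. Collecting the sign flips along the way, the symbol is -1.

-1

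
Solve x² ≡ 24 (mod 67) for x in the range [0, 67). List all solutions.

Since 67 ≡ 3 (mod 4), a square root of 24 is 24^((67+1)/4) = 24^17 mod 67.
Repeated squaring: 24^2≡40, 24^4≡59, 24^8≡64, 24^16≡9 (mod 67).
24^17 = 24^(16+1) ≡ 15 (mod 67).
Check: 15² = 225 ≡ 24 (mod 67). The two roots are 15 and 52.

15, 52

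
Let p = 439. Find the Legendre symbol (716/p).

-1

Euler's criterion: (716/439) ≡ 277^219 (mod 439).
277^2 ≡ 343 (mod 439)
277^4 ≡ 436 (mod 439)
277^8 ≡ 9 (mod 439)
277^16 ≡ 81 (mod 439)
277^32 ≡ 415 (mod 439)
277^64 ≡ 137 (mod 439)
277^128 ≡ 331 (mod 439)
277^219 = 277^(128+64+16+8+2+1) ≡ 438 (mod 439).
Result is 438 ≡ −1, so (716/439) = −1.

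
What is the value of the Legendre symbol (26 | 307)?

Euler's criterion: (26/307) ≡ 26^153 (mod 307).
26^2 ≡ 62 (mod 307)
26^4 ≡ 160 (mod 307)
26^8 ≡ 119 (mod 307)
26^16 ≡ 39 (mod 307)
26^32 ≡ 293 (mod 307)
26^64 ≡ 196 (mod 307)
26^128 ≡ 41 (mod 307)
26^153 = 26^(128+16+8+1) ≡ 1 (mod 307).
Result is 1, so (26/307) = 1.

1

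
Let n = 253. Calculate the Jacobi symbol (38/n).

Pull out 2: since 253 ≡ 5 (mod 8), (2/253) = -1.
Reciprocity: 19 ≡ 3 and 253 ≡ 1 (mod 4), so (19/253) = +(253/19).
Reduce top mod 19: now compute (6/19).
Pull out 2: since 19 ≡ 3 (mod 8), (2/19) = -1.
Reciprocity: 3 ≡ 3 and 19 ≡ 3 (mod 4), so (3/19) = −(19/3).
Reduce top mod 3: now compute (1/3).
Reached (1/3) = 1. Collecting the sign flips along the way, the symbol is -1.

-1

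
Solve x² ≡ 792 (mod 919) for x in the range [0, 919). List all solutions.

Since 919 ≡ 3 (mod 4), a square root of 792 is 792^((919+1)/4) = 792^230 mod 919.
Repeated squaring: 792^2≡506, 792^4≡554, 792^8≡889, 792^16≡900, 792^32≡361, 792^64≡742, 792^128≡83 (mod 919).
792^230 = 792^(128+64+32+4+2) ≡ 85 (mod 919).
Check: 85² = 7225 ≡ 792 (mod 919). The two roots are 85 and 834.

85, 834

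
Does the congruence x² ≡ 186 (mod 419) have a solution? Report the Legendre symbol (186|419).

Euler's criterion: (186/419) ≡ 186^209 (mod 419).
186^2 ≡ 238 (mod 419)
186^4 ≡ 79 (mod 419)
186^8 ≡ 375 (mod 419)
186^16 ≡ 260 (mod 419)
186^32 ≡ 141 (mod 419)
186^64 ≡ 188 (mod 419)
186^128 ≡ 148 (mod 419)
186^209 = 186^(128+64+16+1) ≡ 1 (mod 419).
Result is 1, so (186/419) = 1.

1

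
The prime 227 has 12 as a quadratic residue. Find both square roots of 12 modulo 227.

Since 227 ≡ 3 (mod 4), a square root of 12 is 12^((227+1)/4) = 12^57 mod 227.
Repeated squaring: 12^2≡144, 12^4≡79, 12^8≡112, 12^16≡59, 12^32≡76 (mod 227).
12^57 = 12^(32+16+8+1) ≡ 100 (mod 227).
Check: 100² = 10000 ≡ 12 (mod 227). The two roots are 100 and 127.

100, 127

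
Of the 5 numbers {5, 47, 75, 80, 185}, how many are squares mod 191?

(5/191) = +1 → QR.
(47/191) = -1 → non-residue.
(75/191) = +1 → QR.
(80/191) = +1 → QR.
(185/191) = -1 → non-residue.
Total quadratic residues among the 5: 3.

3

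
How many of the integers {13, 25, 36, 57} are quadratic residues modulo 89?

3

(13/89) = -1 → non-residue.
(25/89) = +1 → QR.
(36/89) = +1 → QR.
(57/89) = +1 → QR.
Total quadratic residues among the 4: 3.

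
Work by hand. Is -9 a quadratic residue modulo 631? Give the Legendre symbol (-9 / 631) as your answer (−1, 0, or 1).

-1

Euler's criterion: (-9/631) ≡ 622^315 (mod 631).
622^2 ≡ 81 (mod 631)
622^4 ≡ 251 (mod 631)
622^8 ≡ 532 (mod 631)
622^16 ≡ 336 (mod 631)
622^32 ≡ 578 (mod 631)
622^64 ≡ 285 (mod 631)
622^128 ≡ 457 (mod 631)
622^256 ≡ 619 (mod 631)
622^315 = 622^(256+32+16+8+2+1) ≡ 630 (mod 631).
Result is 630 ≡ −1, so (-9/631) = −1.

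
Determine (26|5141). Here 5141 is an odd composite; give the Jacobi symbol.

1

Pull out 2: since 5141 ≡ 5 (mod 8), (2/5141) = -1.
Reciprocity: 13 ≡ 1 and 5141 ≡ 1 (mod 4), so (13/5141) = +(5141/13).
Reduce top mod 13: now compute (6/13).
Pull out 2: since 13 ≡ 5 (mod 8), (2/13) = -1.
Reciprocity: 3 ≡ 3 and 13 ≡ 1 (mod 4), so (3/13) = +(13/3).
Reduce top mod 3: now compute (1/3).
Reached (1/3) = 1. Collecting the sign flips along the way, the symbol is +1.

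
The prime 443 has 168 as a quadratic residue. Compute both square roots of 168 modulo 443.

71, 372

Since 443 ≡ 3 (mod 4), a square root of 168 is 168^((443+1)/4) = 168^111 mod 443.
Repeated squaring: 168^2≡315, 168^4≡436, 168^8≡49, 168^16≡186, 168^32≡42, 168^64≡435 (mod 443).
168^111 = 168^(64+32+8+4+2+1) ≡ 71 (mod 443).
Check: 71² = 5041 ≡ 168 (mod 443). The two roots are 71 and 372.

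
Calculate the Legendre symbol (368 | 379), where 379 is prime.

Pull out 2^4: since 379 ≡ 3 (mod 8), (2/379) = -1, so (2/379)^4 = +1.
Reciprocity: 23 ≡ 3 and 379 ≡ 3 (mod 4), so (23/379) = −(379/23).
Reduce top mod 23: now compute (11/23).
Reciprocity: 11 ≡ 3 and 23 ≡ 3 (mod 4), so (11/23) = −(23/11).
Reduce top mod 11: now compute (1/11).
Reached (1/11) = 1. Collecting the sign flips along the way, the symbol is +1.

1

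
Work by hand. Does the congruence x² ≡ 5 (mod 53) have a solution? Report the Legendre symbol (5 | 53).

-1

Euler's criterion: (5/53) ≡ 5^26 (mod 53).
5^2 ≡ 25 (mod 53)
5^4 ≡ 42 (mod 53)
5^8 ≡ 15 (mod 53)
5^16 ≡ 13 (mod 53)
5^26 = 5^(16+8+2) ≡ 52 (mod 53).
Result is 52 ≡ −1, so (5/53) = −1.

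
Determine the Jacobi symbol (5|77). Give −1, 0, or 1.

-1

Reciprocity: 5 ≡ 1 and 77 ≡ 1 (mod 4), so (5/77) = +(77/5).
Reduce top mod 5: now compute (2/5).
Pull out 2: since 5 ≡ 5 (mod 8), (2/5) = -1.
Reached (1/5) = 1. Collecting the sign flips along the way, the symbol is -1.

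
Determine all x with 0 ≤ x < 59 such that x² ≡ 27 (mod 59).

26, 33

Since 59 ≡ 3 (mod 4), a square root of 27 is 27^((59+1)/4) = 27^15 mod 59.
Repeated squaring: 27^2≡21, 27^4≡28, 27^8≡17 (mod 59).
27^15 = 27^(8+4+2+1) ≡ 26 (mod 59).
Check: 26² = 676 ≡ 27 (mod 59). The two roots are 26 and 33.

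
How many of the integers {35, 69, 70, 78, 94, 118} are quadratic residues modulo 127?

4

(35/127) = +1 → QR.
(69/127) = +1 → QR.
(70/127) = +1 → QR.
(78/127) = -1 → non-residue.
(94/127) = +1 → QR.
(118/127) = -1 → non-residue.
Total quadratic residues among the 6: 4.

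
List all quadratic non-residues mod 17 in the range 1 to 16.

Square k = 1,…,8 (k and 17−k give the same square):
1²=1, 2²=4, 3²=9, 4²=16, 5²≡8, 6²≡2, 7²≡15, 8²≡13 (mod 17).
The residues are {1, 2, 4, 8, 9, 13, 15, 16}; the non-residues are the remaining 8 nonzero classes.

3 5 6 7 10 11 12 14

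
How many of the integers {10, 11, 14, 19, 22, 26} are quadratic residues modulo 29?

1

(10/29) = -1 → non-residue.
(11/29) = -1 → non-residue.
(14/29) = -1 → non-residue.
(19/29) = -1 → non-residue.
(22/29) = +1 → QR.
(26/29) = -1 → non-residue.
Total quadratic residues among the 6: 1.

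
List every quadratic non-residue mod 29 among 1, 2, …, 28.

Square k = 1,…,14 (k and 29−k give the same square):
1²=1, 2²=4, 3²=9, 4²=16, 5²=25, 6²≡7, 7²≡20, 8²≡6, 9²≡23, 10²≡13, 11²≡5, 12²≡28, 13²≡24, 14²≡22 (mod 29).
The residues are {1, 4, 5, 6, 7, 9, 13, 16, 20, 22, 23, 24, 25, 28}; the non-residues are the remaining 14 nonzero classes.

2 3 8 10 11 12 14 15 17 18 19 21 26 27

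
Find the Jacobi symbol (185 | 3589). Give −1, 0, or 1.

Reciprocity: 185 ≡ 1 and 3589 ≡ 1 (mod 4), so (185/3589) = +(3589/185).
Reduce top mod 185: now compute (74/185).
Pull out 2: since 185 ≡ 1 (mod 8), (2/185) = +1.
Reciprocity: 37 ≡ 1 and 185 ≡ 1 (mod 4), so (37/185) = +(185/37).
Reduce top mod 37: now compute (0/37).
Top reduces to 0: gcd > 1, so the symbol is 0.

0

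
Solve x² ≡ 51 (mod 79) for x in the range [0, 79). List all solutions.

Since 79 ≡ 3 (mod 4), a square root of 51 is 51^((79+1)/4) = 51^20 mod 79.
Repeated squaring: 51^2≡73, 51^4≡36, 51^8≡32, 51^16≡76 (mod 79).
51^20 = 51^(16+4) ≡ 50 (mod 79).
Check: 50² = 2500 ≡ 51 (mod 79). The two roots are 29 and 50.

29, 50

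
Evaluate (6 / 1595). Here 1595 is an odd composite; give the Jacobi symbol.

-1

Pull out 2: since 1595 ≡ 3 (mod 8), (2/1595) = -1.
Reciprocity: 3 ≡ 3 and 1595 ≡ 3 (mod 4), so (3/1595) = −(1595/3).
Reduce top mod 3: now compute (2/3).
Pull out 2: since 3 ≡ 3 (mod 8), (2/3) = -1.
Reached (1/3) = 1. Collecting the sign flips along the way, the symbol is -1.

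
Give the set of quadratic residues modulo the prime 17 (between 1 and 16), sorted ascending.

1 2 4 8 9 13 15 16

Square k = 1,…,8 (k and 17−k give the same square):
1²=1, 2²=4, 3²=9, 4²=16, 5²≡8, 6²≡2, 7²≡15, 8²≡13 (mod 17).
So the quadratic residues mod 17 are {1, 2, 4, 8, 9, 13, 15, 16}.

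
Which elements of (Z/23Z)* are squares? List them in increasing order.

Square k = 1,…,11 (k and 23−k give the same square):
1²=1, 2²=4, 3²=9, 4²=16, 5²≡2, 6²≡13, 7²≡3, 8²≡18, 9²≡12, 10²≡8, 11²≡6 (mod 23).
So the quadratic residues mod 23 are {1, 2, 3, 4, 6, 8, 9, 12, 13, 16, 18}.

1,2,3,4,6,8,9,12,13,16,18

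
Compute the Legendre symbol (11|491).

1

Reciprocity: 11 ≡ 3 and 491 ≡ 3 (mod 4), so (11/491) = −(491/11).
Reduce top mod 11: now compute (7/11).
Reciprocity: 7 ≡ 3 and 11 ≡ 3 (mod 4), so (7/11) = −(11/7).
Reduce top mod 7: now compute (4/7).
Pull out 2^2: since 7 ≡ 7 (mod 8), (2/7) = +1, so (2/7)^2 = +1.
Reached (1/7) = 1. Collecting the sign flips along the way, the symbol is +1.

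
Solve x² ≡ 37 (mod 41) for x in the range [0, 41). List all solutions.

18, 23

41 ≡ 1 (mod 4), so we find a root by search.
Trying successive values, 18² = 324 ≡ 37 (mod 41). The other root is 41 − 18 = 23.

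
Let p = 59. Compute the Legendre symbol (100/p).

Euler's criterion: (100/59) ≡ 41^29 (mod 59).
41^2 ≡ 29 (mod 59)
41^4 ≡ 15 (mod 59)
41^8 ≡ 48 (mod 59)
41^16 ≡ 3 (mod 59)
41^29 = 41^(16+8+4+1) ≡ 1 (mod 59).
Result is 1, so (100/59) = 1.

1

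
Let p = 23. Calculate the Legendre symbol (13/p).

1

Reciprocity: 13 ≡ 1 and 23 ≡ 3 (mod 4), so (13/23) = +(23/13).
Reduce top mod 13: now compute (10/13).
Pull out 2: since 13 ≡ 5 (mod 8), (2/13) = -1.
Reciprocity: 5 ≡ 1 and 13 ≡ 1 (mod 4), so (5/13) = +(13/5).
Reduce top mod 5: now compute (3/5).
Reciprocity: 3 ≡ 3 and 5 ≡ 1 (mod 4), so (3/5) = +(5/3).
Reduce top mod 3: now compute (2/3).
Pull out 2: since 3 ≡ 3 (mod 8), (2/3) = -1.
Reached (1/3) = 1. Collecting the sign flips along the way, the symbol is +1.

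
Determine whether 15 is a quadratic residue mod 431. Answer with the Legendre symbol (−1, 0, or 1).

Euler's criterion: (15/431) ≡ 15^215 (mod 431).
15^2 ≡ 225 (mod 431)
15^4 ≡ 198 (mod 431)
15^8 ≡ 414 (mod 431)
15^16 ≡ 289 (mod 431)
15^32 ≡ 338 (mod 431)
15^64 ≡ 29 (mod 431)
15^128 ≡ 410 (mod 431)
15^215 = 15^(128+64+16+4+2+1) ≡ 1 (mod 431).
Result is 1, so (15/431) = 1.

1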